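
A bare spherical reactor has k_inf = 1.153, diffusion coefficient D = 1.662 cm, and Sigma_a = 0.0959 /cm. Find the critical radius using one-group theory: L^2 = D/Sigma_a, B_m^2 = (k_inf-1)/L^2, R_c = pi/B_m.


L^2 = D / Sigma_a = 1.662 / 0.0959 = 17.33055 cm^2
B_m^2 = (k_inf - 1) / L^2 = (1.153 - 1) / 17.33055 = 0.008828341 /cm^2
For a bare sphere: B_g = pi/R, so R_c = pi / sqrt(B_m^2)
R_c = pi / sqrt(0.008828341) = 33.436 cm

33.436


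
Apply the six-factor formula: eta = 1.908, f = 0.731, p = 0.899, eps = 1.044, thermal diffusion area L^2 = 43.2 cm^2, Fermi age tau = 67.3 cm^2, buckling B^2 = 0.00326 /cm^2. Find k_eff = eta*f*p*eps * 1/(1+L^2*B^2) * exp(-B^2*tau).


k_inf = eta*f*p*eps = 1.908*0.731*0.899*1.044 = 1.309049
P_TNL = 1/(1 + L^2*B^2) = 1/(1 + 43.2*0.00326) = 0.8765533
P_FNL = exp(-B^2*tau) = exp(-0.00326*67.3) = 0.8030021
k_eff = k_inf * P_TNL * P_FNL = 1.309049 * 0.8765533 * 0.8030021
k_eff = 0.92141

0.92141


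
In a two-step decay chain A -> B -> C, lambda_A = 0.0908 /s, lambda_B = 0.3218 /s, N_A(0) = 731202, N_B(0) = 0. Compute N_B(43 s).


N_B(t) = lambda_A * N_A0 / (lambda_B - lambda_A) * [exp(-lambda_A*t) - exp(-lambda_B*t)]
exp(-0.0908*43) = 0.02015304; exp(-0.3218*43) = 9.783484e-07
N_B = 0.0908 * 731202 / (0.3218 - 0.0908) * (0.02015304 - 9.783484e-07)
N_B = 5792.0

5792.0


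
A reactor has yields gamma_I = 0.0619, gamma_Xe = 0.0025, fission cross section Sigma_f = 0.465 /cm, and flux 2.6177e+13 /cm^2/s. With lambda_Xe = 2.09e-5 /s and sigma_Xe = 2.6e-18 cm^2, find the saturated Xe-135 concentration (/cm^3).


Xe_eq = (gamma_I + gamma_Xe) * Sigma_f * phi / (lambda_Xe + sigma_Xe * phi)
Numerator = (0.0619 + 0.0025) * 0.465 * 2.6177e+13 = 7.838964e+11
Denominator = 2.09e-5 + 2.6e-18 * 2.6177e+13 = 8.896020e-05
Xe_eq = 7.838964e+11 / 8.896020e-05 = 8.8118e+15 /cm^3

8.8118e+15


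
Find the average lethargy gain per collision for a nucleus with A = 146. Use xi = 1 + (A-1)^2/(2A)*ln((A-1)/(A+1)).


xi = 1 + (A-1)^2/(2A) * ln((A-1)/(A+1))
xi = 1 + (146-1)^2/(2*146) * ln((146-1)/(146 +1))
xi = 0.013636

0.013636


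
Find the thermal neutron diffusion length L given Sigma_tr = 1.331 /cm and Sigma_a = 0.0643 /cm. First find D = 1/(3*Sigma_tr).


D = 1 / (3 * Sigma_tr) = 1 / (3 * 1.331) = 0.2504383 cm
L = sqrt(D / Sigma_a)
L = sqrt(0.2504383 / 0.0643)
L = 1.9735 cm

1.9735


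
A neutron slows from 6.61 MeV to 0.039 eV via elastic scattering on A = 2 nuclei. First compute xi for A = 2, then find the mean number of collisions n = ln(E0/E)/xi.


xi = 1 + (A-1)^2/(2A)*ln((A-1)/(A+1)) = 0.7253469 (for A = 2)
n = ln(E0/E) / xi
n = ln(6.61e6 / 0.039) / 0.7253469
n = ln(1.694872e+08) / 0.7253469 = 26.123

26.123


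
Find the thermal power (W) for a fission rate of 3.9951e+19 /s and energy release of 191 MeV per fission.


P = fission_rate * E_MeV * 1.602e-13
P = 3.9951e+19 * 191 * 1.602e-13
P = 1.2224e+09 W

1.2224e+09


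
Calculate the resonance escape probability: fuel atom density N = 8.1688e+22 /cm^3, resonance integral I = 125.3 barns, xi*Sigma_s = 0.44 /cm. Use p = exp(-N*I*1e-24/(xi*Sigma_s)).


p = exp(-N * I * 1e-24 / (xi*Sigma_s))
p = exp(-8.1688e+22 * 125.3 * 1e-24 / 0.44)
p = 7.8926e-11

7.8926e-11


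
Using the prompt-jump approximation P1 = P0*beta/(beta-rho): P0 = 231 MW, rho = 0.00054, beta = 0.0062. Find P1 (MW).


P1/P0 = beta / (beta - rho)
P1/P0 = 0.0062 / (0.0062 - 0.00054) = 1.095406
P1 = 231 * 1.095406 = 253.04 MW

253.04


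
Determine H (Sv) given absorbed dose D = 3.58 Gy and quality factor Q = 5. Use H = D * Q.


H = D * Q
H = 3.58 * 5
H = 17.900 Sv

17.900


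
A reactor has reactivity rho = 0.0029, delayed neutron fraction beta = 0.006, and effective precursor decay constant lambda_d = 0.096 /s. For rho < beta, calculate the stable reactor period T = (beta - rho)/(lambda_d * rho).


T = (beta - rho) / (lambda_d * rho)
T = (0.006 - 0.0029) / (0.096 * 0.0029)
T = 11.135 s

11.135


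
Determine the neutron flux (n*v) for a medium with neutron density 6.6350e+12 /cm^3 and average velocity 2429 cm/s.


phi = n * v
phi = 6.6350e+12 * 2429
phi = 1.6116e+16 /cm^2/s

1.6116e+16


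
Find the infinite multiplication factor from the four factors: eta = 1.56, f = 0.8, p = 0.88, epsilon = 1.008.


k_inf = eta * f * p * epsilon
k_inf = 1.56 * 0.8 * 0.88 * 1.008
k_inf = 1.1070

1.1070


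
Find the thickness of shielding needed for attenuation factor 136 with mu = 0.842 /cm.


x = ln(factor) / mu
x = ln(136) / 0.842
x = 5.8345 cm

5.8345


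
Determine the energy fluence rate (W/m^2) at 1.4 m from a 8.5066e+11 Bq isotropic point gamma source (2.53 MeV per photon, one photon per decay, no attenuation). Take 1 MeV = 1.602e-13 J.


psi = A * E * 1.602e-13 / (4*pi*r^2)
psi = 8.5066e+11 * 2.53 * 1.602e-13 / (4*pi*1.4^2)
psi = 0.013998 W/m^2

0.013998


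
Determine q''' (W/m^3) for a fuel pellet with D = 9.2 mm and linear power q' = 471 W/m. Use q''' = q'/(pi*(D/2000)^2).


r = D / 2 / 1000 = 9.2 / 2 / 1000 = 0.0046 m
q''' = q' / (pi * r^2)
q''' = 471 / (pi * 0.0046^2)
q''' = 7.0853e+06 W/m^3

7.0853e+06


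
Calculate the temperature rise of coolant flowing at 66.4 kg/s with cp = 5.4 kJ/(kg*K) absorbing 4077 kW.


dT = Q / (m_dot * cp)
dT = 4077 / (66.4 * 5.4)
dT = 11.370 C

11.370


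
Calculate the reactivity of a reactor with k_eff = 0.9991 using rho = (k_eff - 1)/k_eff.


rho = (k_eff - 1) / k_eff
rho = (0.9991 - 1) / 0.9991
rho = -9.0081e-04

-9.0081e-04


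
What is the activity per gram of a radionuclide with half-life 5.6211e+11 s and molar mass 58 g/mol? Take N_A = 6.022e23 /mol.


lambda = ln(2) / t_half = ln(2) / 5.6211e+11 = 1.233117e-12 /s
SA = lambda * N_A / M
SA = 1.233117e-12 * 6.022e23 / 58
SA = 1.2803e+10 Bq/g

1.2803e+10


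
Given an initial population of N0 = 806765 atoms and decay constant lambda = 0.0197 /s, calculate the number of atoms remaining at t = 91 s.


N = N0 * exp(-lambda * t)
N = 806765 * exp(-0.0197 * 91)
N = 134334

134334


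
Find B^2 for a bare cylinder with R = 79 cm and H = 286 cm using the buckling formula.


B^2 = (2.405/R)^2 + (pi/H)^2
B^2 = (2.405/79)^2 + (pi/286)^2
B^2 = 0.0010474 /cm^2

0.0010474


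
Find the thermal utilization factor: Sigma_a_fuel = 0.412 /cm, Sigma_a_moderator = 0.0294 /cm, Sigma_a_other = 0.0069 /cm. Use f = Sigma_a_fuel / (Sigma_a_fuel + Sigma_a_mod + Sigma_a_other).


f = Sigma_a_fuel / (Sigma_a_fuel + Sigma_a_mod + Sigma_a_other)
f = 0.412 / (0.412 + 0.0294 + 0.0069)
f = 0.91903

0.91903


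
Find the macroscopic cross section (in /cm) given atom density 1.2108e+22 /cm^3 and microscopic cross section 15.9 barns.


Sigma = N * sigma_barns * 1e-24
Sigma = 1.2108e+22 * 15.9 * 1e-24
Sigma = 0.19252 /cm

0.19252


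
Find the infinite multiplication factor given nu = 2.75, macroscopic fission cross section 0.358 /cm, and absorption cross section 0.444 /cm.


k_inf = nu * Sigma_f / Sigma_a
k_inf = 2.75 * 0.358 / 0.444
k_inf = 2.2173

2.2173


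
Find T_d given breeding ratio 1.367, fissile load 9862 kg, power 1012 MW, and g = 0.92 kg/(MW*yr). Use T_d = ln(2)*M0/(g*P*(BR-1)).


Breeding gain G = BR - 1 = 1.367 - 1 = 0.367
Fissile production rate = g * P * G = 0.92 * 1012 * 0.367 = 341.69168 kg/yr
T_d = ln(2) * M0 / (g * P * G)
T_d = ln(2) * 9862 / 341.69168 = 20.006 yr

20.006


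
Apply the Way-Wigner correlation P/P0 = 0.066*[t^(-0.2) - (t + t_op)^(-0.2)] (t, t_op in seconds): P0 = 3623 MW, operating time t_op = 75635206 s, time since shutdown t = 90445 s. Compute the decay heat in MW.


P/P0 = 0.066 * [t^(-0.2) - (t + t_op)^(-0.2)]
P/P0 = 0.066 * [90445^(-0.2) - (90445 + 75635206)^(-0.2)]
P/P0 = 0.066 * [0.1020289 - 0.02655531] = 0.004981257
P = 3623 * 0.004981257 = 18.047 MW

18.047


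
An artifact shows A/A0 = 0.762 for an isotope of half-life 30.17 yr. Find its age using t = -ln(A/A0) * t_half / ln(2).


lambda = ln(2) / t_half = ln(2) / 30.17 = 0.02297472 /yr
t = -ln(A/A0) / lambda
t = -ln(0.762) / 0.02297472
t = 11.831 yr

11.831


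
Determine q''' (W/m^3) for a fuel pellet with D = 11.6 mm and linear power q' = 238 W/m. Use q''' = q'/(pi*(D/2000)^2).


r = D / 2 / 1000 = 11.6 / 2 / 1000 = 0.0058 m
q''' = q' / (pi * r^2)
q''' = 238 / (pi * 0.0058^2)
q''' = 2.2520e+06 W/m^3

2.2520e+06


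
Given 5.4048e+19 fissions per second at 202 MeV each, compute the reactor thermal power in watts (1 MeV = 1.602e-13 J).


P = fission_rate * E_MeV * 1.602e-13
P = 5.4048e+19 * 202 * 1.602e-13
P = 1.7490e+09 W

1.7490e+09


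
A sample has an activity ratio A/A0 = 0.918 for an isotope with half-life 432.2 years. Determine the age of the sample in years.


lambda = ln(2) / t_half = ln(2) / 432.2 = 0.001603765 /yr
t = -ln(A/A0) / lambda
t = -ln(0.918) / 0.001603765
t = 53.348 yr

53.348


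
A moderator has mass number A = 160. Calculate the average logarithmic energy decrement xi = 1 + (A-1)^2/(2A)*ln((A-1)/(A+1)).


xi = 1 + (A-1)^2/(2A) * ln((A-1)/(A+1))
xi = 1 + (160-1)^2/(2*160) * ln((160-1)/(160 +1))
xi = 0.012448

0.012448


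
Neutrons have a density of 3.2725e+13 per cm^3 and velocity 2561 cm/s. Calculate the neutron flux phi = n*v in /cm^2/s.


phi = n * v
phi = 3.2725e+13 * 2561
phi = 8.3809e+16 /cm^2/s

8.3809e+16


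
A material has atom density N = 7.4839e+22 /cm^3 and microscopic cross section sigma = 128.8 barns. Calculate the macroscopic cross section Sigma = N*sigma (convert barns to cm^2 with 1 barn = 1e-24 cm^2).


Sigma = N * sigma_barns * 1e-24
Sigma = 7.4839e+22 * 128.8 * 1e-24
Sigma = 9.6393 /cm

9.6393


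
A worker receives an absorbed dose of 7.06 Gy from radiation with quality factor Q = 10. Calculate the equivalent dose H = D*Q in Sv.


H = D * Q
H = 7.06 * 10
H = 70.600 Sv

70.600


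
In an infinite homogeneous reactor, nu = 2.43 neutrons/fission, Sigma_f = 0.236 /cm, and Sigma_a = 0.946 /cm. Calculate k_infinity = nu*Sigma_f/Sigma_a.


k_inf = nu * Sigma_f / Sigma_a
k_inf = 2.43 * 0.236 / 0.946
k_inf = 0.60622

0.60622


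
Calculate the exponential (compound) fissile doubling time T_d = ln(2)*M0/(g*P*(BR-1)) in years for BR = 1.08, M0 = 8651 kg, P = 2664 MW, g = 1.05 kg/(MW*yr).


Breeding gain G = BR - 1 = 1.08 - 1 = 0.08
Fissile production rate = g * P * G = 1.05 * 2664 * 0.08 = 223.776 kg/yr
T_d = ln(2) * M0 / (g * P * G)
T_d = ln(2) * 8651 / 223.776 = 26.797 yr

26.797


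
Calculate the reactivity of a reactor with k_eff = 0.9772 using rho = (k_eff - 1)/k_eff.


rho = (k_eff - 1) / k_eff
rho = (0.9772 - 1) / 0.9772
rho = -0.023332

-0.023332


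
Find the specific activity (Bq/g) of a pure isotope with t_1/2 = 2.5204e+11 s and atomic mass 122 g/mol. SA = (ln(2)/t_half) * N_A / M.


lambda = ln(2) / t_half = ln(2) / 2.5204e+11 = 2.750148e-12 /s
SA = lambda * N_A / M
SA = 2.750148e-12 * 6.022e23 / 122
SA = 1.3575e+10 Bq/g

1.3575e+10


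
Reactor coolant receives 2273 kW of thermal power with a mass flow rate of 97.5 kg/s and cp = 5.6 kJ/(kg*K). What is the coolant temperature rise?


dT = Q / (m_dot * cp)
dT = 2273 / (97.5 * 5.6)
dT = 4.1630 C

4.1630


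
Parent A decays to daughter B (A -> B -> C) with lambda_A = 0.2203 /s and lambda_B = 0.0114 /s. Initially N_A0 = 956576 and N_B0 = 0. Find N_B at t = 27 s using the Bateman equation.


N_B(t) = lambda_A * N_A0 / (lambda_B - lambda_A) * [exp(-lambda_A*t) - exp(-lambda_B*t)]
exp(-0.2203*27) = 0.002610796; exp(-0.0114*27) = 0.7350623
N_B = 0.2203 * 956576 / (0.0114 - 0.2203) * (0.002610796 - 0.7350623)
N_B = 738881

738881


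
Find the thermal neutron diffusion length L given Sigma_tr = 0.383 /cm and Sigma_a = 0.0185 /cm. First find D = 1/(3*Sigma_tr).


D = 1 / (3 * Sigma_tr) = 1 / (3 * 0.383) = 0.8703220 cm
L = sqrt(D / Sigma_a)
L = sqrt(0.8703220 / 0.0185)
L = 6.8589 cm

6.8589


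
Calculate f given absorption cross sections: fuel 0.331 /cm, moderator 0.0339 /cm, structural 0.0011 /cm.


f = Sigma_a_fuel / (Sigma_a_fuel + Sigma_a_mod + Sigma_a_other)
f = 0.331 / (0.331 + 0.0339 + 0.0011)
f = 0.90437

0.90437


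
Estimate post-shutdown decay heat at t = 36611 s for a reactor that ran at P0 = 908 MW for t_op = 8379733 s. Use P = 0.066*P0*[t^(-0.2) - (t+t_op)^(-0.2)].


P/P0 = 0.066 * [t^(-0.2) - (t + t_op)^(-0.2)]
P/P0 = 0.066 * [36611^(-0.2) - (36611 + 8379733)^(-0.2)]
P/P0 = 0.066 * [0.1222581 - 0.04120741] = 0.005349346
P = 908 * 0.005349346 = 4.8572 MW

4.8572


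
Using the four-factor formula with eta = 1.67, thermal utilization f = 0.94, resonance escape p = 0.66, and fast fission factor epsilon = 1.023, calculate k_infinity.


k_inf = eta * f * p * epsilon
k_inf = 1.67 * 0.94 * 0.66 * 1.023
k_inf = 1.0599

1.0599


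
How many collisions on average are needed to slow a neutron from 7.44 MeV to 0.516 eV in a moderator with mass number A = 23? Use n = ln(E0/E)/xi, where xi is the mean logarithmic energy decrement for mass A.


xi = 1 + (A-1)^2/(2A)*ln((A-1)/(A+1)) = 0.08448899 (for A = 23)
n = ln(E0/E) / xi
n = ln(7.44e6 / 0.516) / 0.08448899
n = ln(1.441860e+07) / 0.08448899 = 195.10

195.10


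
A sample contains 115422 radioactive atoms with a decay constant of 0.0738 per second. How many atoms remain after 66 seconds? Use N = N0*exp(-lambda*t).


N = N0 * exp(-lambda * t)
N = 115422 * exp(-0.0738 * 66)
N = 884.97

884.97


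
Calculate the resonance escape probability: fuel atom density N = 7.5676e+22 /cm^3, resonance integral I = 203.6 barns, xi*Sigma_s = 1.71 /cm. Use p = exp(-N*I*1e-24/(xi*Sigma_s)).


p = exp(-N * I * 1e-24 / (xi*Sigma_s))
p = exp(-7.5676e+22 * 203.6 * 1e-24 / 1.71)
p = 1.2214e-04

1.2214e-04


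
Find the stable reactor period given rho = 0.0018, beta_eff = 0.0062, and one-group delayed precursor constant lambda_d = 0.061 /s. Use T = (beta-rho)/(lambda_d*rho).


T = (beta - rho) / (lambda_d * rho)
T = (0.0062 - 0.0018) / (0.061 * 0.0018)
T = 40.073 s

40.073


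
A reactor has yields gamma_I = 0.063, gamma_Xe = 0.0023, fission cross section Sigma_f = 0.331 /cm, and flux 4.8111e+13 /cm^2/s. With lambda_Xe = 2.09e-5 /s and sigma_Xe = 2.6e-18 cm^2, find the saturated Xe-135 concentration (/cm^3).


Xe_eq = (gamma_I + gamma_Xe) * Sigma_f * phi / (lambda_Xe + sigma_Xe * phi)
Numerator = (0.063 + 0.0023) * 0.331 * 4.8111e+13 = 1.039886e+12
Denominator = 2.09e-5 + 2.6e-18 * 4.8111e+13 = 1.459886e-04
Xe_eq = 1.039886e+12 / 1.459886e-04 = 7.1231e+15 /cm^3

7.1231e+15


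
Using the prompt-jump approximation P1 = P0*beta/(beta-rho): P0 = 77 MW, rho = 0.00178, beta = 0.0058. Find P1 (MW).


P1/P0 = beta / (beta - rho)
P1/P0 = 0.0058 / (0.0058 - 0.00178) = 1.442786
P1 = 77 * 1.442786 = 111.09 MW

111.09


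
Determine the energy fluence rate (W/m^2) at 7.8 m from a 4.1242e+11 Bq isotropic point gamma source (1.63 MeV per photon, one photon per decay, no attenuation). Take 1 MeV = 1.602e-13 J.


psi = A * E * 1.602e-13 / (4*pi*r^2)
psi = 4.1242e+11 * 1.63 * 1.602e-13 / (4*pi*7.8^2)
psi = 1.4086e-04 W/m^2

1.4086e-04


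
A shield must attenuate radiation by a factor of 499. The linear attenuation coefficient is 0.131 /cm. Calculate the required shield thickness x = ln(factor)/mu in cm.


x = ln(factor) / mu
x = ln(499) / 0.131
x = 47.424 cm

47.424


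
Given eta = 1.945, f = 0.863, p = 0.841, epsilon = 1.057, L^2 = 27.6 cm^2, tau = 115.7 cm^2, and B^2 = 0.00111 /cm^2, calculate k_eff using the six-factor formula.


k_inf = eta*f*p*eps = 1.945*0.863*0.841*1.057 = 1.492112
P_TNL = 1/(1 + L^2*B^2) = 1/(1 + 27.6*0.00111) = 0.9702747
P_FNL = exp(-B^2*tau) = exp(-0.00111*115.7) = 0.8794778
k_eff = k_inf * P_TNL * P_FNL = 1.492112 * 0.9702747 * 0.8794778
k_eff = 1.2733

1.2733


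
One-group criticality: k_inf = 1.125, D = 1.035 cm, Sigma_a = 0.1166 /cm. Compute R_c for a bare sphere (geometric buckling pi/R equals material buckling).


L^2 = D / Sigma_a = 1.035 / 0.1166 = 8.876501 cm^2
B_m^2 = (k_inf - 1) / L^2 = (1.125 - 1) / 8.876501 = 0.01408213 /cm^2
For a bare sphere: B_g = pi/R, so R_c = pi / sqrt(B_m^2)
R_c = pi / sqrt(0.01408213) = 26.474 cm

26.474


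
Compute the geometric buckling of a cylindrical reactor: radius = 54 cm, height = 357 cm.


B^2 = (2.405/R)^2 + (pi/H)^2
B^2 = (2.405/54)^2 + (pi/357)^2
B^2 = 0.0020610 /cm^2

0.0020610


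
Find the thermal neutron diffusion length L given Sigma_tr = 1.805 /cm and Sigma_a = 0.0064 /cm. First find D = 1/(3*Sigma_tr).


D = 1 / (3 * Sigma_tr) = 1 / (3 * 1.805) = 0.1846722 cm
L = sqrt(D / Sigma_a)
L = sqrt(0.1846722 / 0.0064)
L = 5.3717 cm

5.3717


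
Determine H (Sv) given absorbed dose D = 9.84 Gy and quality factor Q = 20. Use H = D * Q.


H = D * Q
H = 9.84 * 20
H = 196.80 Sv

196.80


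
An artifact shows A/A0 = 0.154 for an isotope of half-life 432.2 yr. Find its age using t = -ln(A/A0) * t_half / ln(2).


lambda = ln(2) / t_half = ln(2) / 432.2 = 0.001603765 /yr
t = -ln(A/A0) / lambda
t = -ln(0.154) / 0.001603765
t = 1166.5 yr

1166.5


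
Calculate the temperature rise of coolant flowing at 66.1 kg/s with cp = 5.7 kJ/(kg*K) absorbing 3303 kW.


dT = Q / (m_dot * cp)
dT = 3303 / (66.1 * 5.7)
dT = 8.7666 C

8.7666


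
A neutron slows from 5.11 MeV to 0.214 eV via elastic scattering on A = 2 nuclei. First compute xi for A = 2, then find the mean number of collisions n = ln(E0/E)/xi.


xi = 1 + (A-1)^2/(2A)*ln((A-1)/(A+1)) = 0.7253469 (for A = 2)
n = ln(E0/E) / xi
n = ln(5.11e6 / 0.214) / 0.7253469
n = ln(2.387850e+07) / 0.7253469 = 23.421

23.421


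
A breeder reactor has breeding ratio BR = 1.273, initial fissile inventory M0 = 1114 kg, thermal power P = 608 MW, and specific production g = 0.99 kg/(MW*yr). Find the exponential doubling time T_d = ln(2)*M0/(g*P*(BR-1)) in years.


Breeding gain G = BR - 1 = 1.273 - 1 = 0.273
Fissile production rate = g * P * G = 0.99 * 608 * 0.273 = 164.32416 kg/yr
T_d = ln(2) * M0 / (g * P * G)
T_d = ln(2) * 1114 / 164.32416 = 4.6990 yr

4.6990


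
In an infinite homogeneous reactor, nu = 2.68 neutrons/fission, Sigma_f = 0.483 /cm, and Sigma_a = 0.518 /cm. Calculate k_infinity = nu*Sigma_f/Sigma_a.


k_inf = nu * Sigma_f / Sigma_a
k_inf = 2.68 * 0.483 / 0.518
k_inf = 2.4989

2.4989


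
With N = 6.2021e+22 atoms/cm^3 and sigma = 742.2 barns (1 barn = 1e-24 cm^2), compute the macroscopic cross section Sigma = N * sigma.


Sigma = N * sigma_barns * 1e-24
Sigma = 6.2021e+22 * 742.2 * 1e-24
Sigma = 46.032 /cm

46.032


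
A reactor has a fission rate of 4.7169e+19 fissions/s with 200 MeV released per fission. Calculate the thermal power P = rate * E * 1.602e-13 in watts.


P = fission_rate * E_MeV * 1.602e-13
P = 4.7169e+19 * 200 * 1.602e-13
P = 1.5113e+09 W

1.5113e+09


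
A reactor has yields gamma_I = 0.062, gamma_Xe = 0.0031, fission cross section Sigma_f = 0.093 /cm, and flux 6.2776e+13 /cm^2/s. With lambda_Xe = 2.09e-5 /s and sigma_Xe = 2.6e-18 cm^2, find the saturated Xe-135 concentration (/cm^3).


Xe_eq = (gamma_I + gamma_Xe) * Sigma_f * phi / (lambda_Xe + sigma_Xe * phi)
Numerator = (0.062 + 0.0031) * 0.093 * 6.2776e+13 = 3.800647e+11
Denominator = 2.09e-5 + 2.6e-18 * 6.2776e+13 = 1.841176e-04
Xe_eq = 3.800647e+11 / 1.841176e-04 = 2.0642e+15 /cm^3

2.0642e+15


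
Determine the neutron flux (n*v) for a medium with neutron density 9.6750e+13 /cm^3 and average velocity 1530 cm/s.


phi = n * v
phi = 9.6750e+13 * 1530
phi = 1.4803e+17 /cm^2/s

1.4803e+17


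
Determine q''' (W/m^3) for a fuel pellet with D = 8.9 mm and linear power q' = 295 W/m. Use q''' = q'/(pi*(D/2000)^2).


r = D / 2 / 1000 = 8.9 / 2 / 1000 = 0.00445 m
q''' = q' / (pi * r^2)
q''' = 295 / (pi * 0.00445^2)
q''' = 4.7419e+06 W/m^3

4.7419e+06


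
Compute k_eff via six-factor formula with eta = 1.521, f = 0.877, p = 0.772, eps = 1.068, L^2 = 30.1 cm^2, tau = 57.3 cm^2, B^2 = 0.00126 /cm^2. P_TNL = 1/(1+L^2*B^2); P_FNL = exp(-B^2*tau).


k_inf = eta*f*p*eps = 1.521*0.877*0.772*1.068 = 1.099809
P_TNL = 1/(1 + L^2*B^2) = 1/(1 + 30.1*0.00126) = 0.9634598
P_FNL = exp(-B^2*tau) = exp(-0.00126*57.3) = 0.9303467
k_eff = k_inf * P_TNL * P_FNL = 1.099809 * 0.9634598 * 0.9303467
k_eff = 0.98582

0.98582


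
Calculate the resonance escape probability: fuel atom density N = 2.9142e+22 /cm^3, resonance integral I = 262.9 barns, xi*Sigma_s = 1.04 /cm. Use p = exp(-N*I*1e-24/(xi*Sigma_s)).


p = exp(-N * I * 1e-24 / (xi*Sigma_s))
p = exp(-2.9142e+22 * 262.9 * 1e-24 / 1.04)
p = 6.3191e-04

6.3191e-04


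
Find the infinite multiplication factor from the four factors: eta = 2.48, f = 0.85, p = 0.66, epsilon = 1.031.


k_inf = eta * f * p * epsilon
k_inf = 2.48 * 0.85 * 0.66 * 1.031
k_inf = 1.4344

1.4344


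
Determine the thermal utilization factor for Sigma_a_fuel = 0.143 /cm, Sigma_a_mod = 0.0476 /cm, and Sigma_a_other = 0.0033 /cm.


f = Sigma_a_fuel / (Sigma_a_fuel + Sigma_a_mod + Sigma_a_other)
f = 0.143 / (0.143 + 0.0476 + 0.0033)
f = 0.73749

0.73749


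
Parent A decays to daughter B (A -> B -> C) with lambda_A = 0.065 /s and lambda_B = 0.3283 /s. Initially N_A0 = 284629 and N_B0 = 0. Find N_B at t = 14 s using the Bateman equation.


N_B(t) = lambda_A * N_A0 / (lambda_B - lambda_A) * [exp(-lambda_A*t) - exp(-lambda_B*t)]
exp(-0.065*14) = 0.4025242; exp(-0.3283*14) = 0.01009011
N_B = 0.065 * 284629 / (0.3283 - 0.065) * (0.4025242 - 0.01009011)
N_B = 27575

27575


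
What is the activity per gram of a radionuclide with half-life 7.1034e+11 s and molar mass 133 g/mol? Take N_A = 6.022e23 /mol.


lambda = ln(2) / t_half = ln(2) / 7.1034e+11 = 9.757964e-13 /s
SA = lambda * N_A / M
SA = 9.757964e-13 * 6.022e23 / 133
SA = 4.4182e+09 Bq/g

4.4182e+09


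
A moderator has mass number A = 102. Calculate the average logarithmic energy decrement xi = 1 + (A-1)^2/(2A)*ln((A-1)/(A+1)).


xi = 1 + (A-1)^2/(2A) * ln((A-1)/(A+1))
xi = 1 + (102-1)^2/(2*102) * ln((102-1)/(102 +1))
xi = 0.019480

0.019480


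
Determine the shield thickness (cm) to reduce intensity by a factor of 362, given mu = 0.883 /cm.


x = ln(factor) / mu
x = ln(362) / 0.883
x = 6.6723 cm

6.6723


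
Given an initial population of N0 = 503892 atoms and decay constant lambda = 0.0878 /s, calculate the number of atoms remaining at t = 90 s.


N = N0 * exp(-lambda * t)
N = 503892 * exp(-0.0878 * 90)
N = 186.44

186.44


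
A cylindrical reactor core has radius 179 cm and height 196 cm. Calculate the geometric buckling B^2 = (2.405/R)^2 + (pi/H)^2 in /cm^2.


B^2 = (2.405/R)^2 + (pi/H)^2
B^2 = (2.405/179)^2 + (pi/196)^2
B^2 = 4.3743e-04 /cm^2

4.3743e-04


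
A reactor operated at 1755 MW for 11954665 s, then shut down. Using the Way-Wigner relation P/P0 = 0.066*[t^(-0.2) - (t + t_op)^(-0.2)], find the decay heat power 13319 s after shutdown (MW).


P/P0 = 0.066 * [t^(-0.2) - (t + t_op)^(-0.2)]
P/P0 = 0.066 * [13319^(-0.2) - (13319 + 11954665)^(-0.2)]
P/P0 = 0.066 * [0.1496600 - 0.03840571] = 0.007342783
P = 1755 * 0.007342783 = 12.887 MW

12.887


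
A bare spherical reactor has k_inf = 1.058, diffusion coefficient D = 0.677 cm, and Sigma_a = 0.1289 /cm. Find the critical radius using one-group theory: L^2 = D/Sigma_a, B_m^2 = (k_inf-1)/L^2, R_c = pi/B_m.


L^2 = D / Sigma_a = 0.677 / 0.1289 = 5.252133 cm^2
B_m^2 = (k_inf - 1) / L^2 = (1.058 - 1) / 5.252133 = 0.01104313 /cm^2
For a bare sphere: B_g = pi/R, so R_c = pi / sqrt(B_m^2)
R_c = pi / sqrt(0.01104313) = 29.895 cm

29.895


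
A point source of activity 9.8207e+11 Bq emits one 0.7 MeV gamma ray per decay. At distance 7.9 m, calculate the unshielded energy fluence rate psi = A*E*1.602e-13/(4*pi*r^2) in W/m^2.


psi = A * E * 1.602e-13 / (4*pi*r^2)
psi = 9.8207e+11 * 0.7 * 1.602e-13 / (4*pi*7.9^2)
psi = 1.4042e-04 W/m^2

1.4042e-04


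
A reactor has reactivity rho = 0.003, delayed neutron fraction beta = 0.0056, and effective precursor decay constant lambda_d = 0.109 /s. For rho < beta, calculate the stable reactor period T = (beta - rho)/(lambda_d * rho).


T = (beta - rho) / (lambda_d * rho)
T = (0.0056 - 0.003) / (0.109 * 0.003)
T = 7.9511 s

7.9511


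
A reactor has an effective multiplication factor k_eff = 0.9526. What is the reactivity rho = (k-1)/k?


rho = (k_eff - 1) / k_eff
rho = (0.9526 - 1) / 0.9526
rho = -0.049759

-0.049759


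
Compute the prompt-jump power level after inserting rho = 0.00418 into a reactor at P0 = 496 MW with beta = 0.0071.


P1/P0 = beta / (beta - rho)
P1/P0 = 0.0071 / (0.0071 - 0.00418) = 2.431507
P1 = 496 * 2.431507 = 1206.0 MW

1206.0


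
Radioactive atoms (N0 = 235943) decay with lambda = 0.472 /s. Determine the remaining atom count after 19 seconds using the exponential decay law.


N = N0 * exp(-lambda * t)
N = 235943 * exp(-0.472 * 19)
N = 30.065

30.065


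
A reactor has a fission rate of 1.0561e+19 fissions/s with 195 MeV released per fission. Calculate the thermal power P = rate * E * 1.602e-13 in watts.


P = fission_rate * E_MeV * 1.602e-13
P = 1.0561e+19 * 195 * 1.602e-13
P = 3.2992e+08 W

3.2992e+08


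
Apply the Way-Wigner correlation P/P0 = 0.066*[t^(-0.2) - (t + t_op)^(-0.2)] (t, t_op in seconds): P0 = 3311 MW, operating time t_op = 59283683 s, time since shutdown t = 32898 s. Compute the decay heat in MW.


P/P0 = 0.066 * [t^(-0.2) - (t + t_op)^(-0.2)]
P/P0 = 0.066 * [32898^(-0.2) - (32898 + 59283683)^(-0.2)]
P/P0 = 0.066 * [0.1249011 - 0.02788462] = 0.006403088
P = 3311 * 0.006403088 = 21.201 MW

21.201


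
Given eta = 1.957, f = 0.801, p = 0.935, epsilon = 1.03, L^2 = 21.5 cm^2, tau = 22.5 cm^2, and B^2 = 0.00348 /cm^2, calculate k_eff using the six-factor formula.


k_inf = eta*f*p*eps = 1.957*0.801*0.935*1.03 = 1.509636
P_TNL = 1/(1 + L^2*B^2) = 1/(1 + 21.5*0.00348) = 0.9303883
P_FNL = exp(-B^2*tau) = exp(-0.00348*22.5) = 0.9246870
k_eff = k_inf * P_TNL * P_FNL = 1.509636 * 0.9303883 * 0.9246870
k_eff = 1.2988

1.2988


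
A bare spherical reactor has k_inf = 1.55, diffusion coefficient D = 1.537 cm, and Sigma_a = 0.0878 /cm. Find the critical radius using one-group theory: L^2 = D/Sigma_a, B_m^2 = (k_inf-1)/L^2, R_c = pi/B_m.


L^2 = D / Sigma_a = 1.537 / 0.0878 = 17.50569 cm^2
B_m^2 = (k_inf - 1) / L^2 = (1.55 - 1) / 17.50569 = 0.03141836 /cm^2
For a bare sphere: B_g = pi/R, so R_c = pi / sqrt(B_m^2)
R_c = pi / sqrt(0.03141836) = 17.724 cm

17.724


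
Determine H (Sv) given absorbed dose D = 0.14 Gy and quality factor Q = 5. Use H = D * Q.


H = D * Q
H = 0.14 * 5
H = 0.70000 Sv

0.70000


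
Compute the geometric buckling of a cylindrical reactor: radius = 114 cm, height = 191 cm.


B^2 = (2.405/R)^2 + (pi/H)^2
B^2 = (2.405/114)^2 + (pi/191)^2
B^2 = 7.1560e-04 /cm^2

7.1560e-04


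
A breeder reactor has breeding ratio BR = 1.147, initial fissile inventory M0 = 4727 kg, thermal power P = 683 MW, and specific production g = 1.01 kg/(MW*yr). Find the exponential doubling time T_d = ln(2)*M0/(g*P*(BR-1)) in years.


Breeding gain G = BR - 1 = 1.147 - 1 = 0.147
Fissile production rate = g * P * G = 1.01 * 683 * 0.147 = 101.40501 kg/yr
T_d = ln(2) * M0 / (g * P * G)
T_d = ln(2) * 4727 / 101.40501 = 32.311 yr

32.311


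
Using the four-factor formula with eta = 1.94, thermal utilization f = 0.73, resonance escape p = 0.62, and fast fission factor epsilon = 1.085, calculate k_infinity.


k_inf = eta * f * p * epsilon
k_inf = 1.94 * 0.73 * 0.62 * 1.085
k_inf = 0.95268

0.95268


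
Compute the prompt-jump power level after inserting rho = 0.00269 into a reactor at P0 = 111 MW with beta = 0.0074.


P1/P0 = beta / (beta - rho)
P1/P0 = 0.0074 / (0.0074 - 0.00269) = 1.571125
P1 = 111 * 1.571125 = 174.39 MW

174.39


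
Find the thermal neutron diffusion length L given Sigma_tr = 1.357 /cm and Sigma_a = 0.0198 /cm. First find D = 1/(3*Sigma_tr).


D = 1 / (3 * Sigma_tr) = 1 / (3 * 1.357) = 0.2456399 cm
L = sqrt(D / Sigma_a)
L = sqrt(0.2456399 / 0.0198)
L = 3.5222 cm

3.5222


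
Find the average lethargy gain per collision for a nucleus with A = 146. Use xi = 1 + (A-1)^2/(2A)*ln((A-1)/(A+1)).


xi = 1 + (A-1)^2/(2A) * ln((A-1)/(A+1))
xi = 1 + (146-1)^2/(2*146) * ln((146-1)/(146 +1))
xi = 0.013636

0.013636


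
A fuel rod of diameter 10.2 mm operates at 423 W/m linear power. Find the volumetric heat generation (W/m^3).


r = D / 2 / 1000 = 10.2 / 2 / 1000 = 0.0051 m
q''' = q' / (pi * r^2)
q''' = 423 / (pi * 0.0051^2)
q''' = 5.1767e+06 W/m^3

5.1767e+06


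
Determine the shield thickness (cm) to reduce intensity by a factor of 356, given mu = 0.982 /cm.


x = ln(factor) / mu
x = ln(356) / 0.982
x = 5.9826 cm

5.9826


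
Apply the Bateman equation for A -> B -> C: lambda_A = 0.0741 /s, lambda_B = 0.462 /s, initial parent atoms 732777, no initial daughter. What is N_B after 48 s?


N_B(t) = lambda_A * N_A0 / (lambda_B - lambda_A) * [exp(-lambda_A*t) - exp(-lambda_B*t)]
exp(-0.0741*48) = 0.02852997; exp(-0.462*48) = 2.339298e-10
N_B = 0.0741 * 732777 / (0.462 - 0.0741) * (0.02852997 - 2.339298e-10)
N_B = 3993.7

3993.7


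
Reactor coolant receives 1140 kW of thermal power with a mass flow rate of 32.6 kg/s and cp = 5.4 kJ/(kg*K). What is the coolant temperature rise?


dT = Q / (m_dot * cp)
dT = 1140 / (32.6 * 5.4)
dT = 6.4758 C

6.4758


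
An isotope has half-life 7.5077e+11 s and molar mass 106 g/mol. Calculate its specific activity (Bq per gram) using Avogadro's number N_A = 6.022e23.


lambda = ln(2) / t_half = ln(2) / 7.5077e+11 = 9.232484e-13 /s
SA = lambda * N_A / M
SA = 9.232484e-13 * 6.022e23 / 106
SA = 5.2451e+09 Bq/g

5.2451e+09


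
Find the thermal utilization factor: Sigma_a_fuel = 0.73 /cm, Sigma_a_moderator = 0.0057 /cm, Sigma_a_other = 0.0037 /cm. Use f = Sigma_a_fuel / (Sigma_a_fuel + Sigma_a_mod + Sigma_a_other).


f = Sigma_a_fuel / (Sigma_a_fuel + Sigma_a_mod + Sigma_a_other)
f = 0.73 / (0.73 + 0.0057 + 0.0037)
f = 0.98729

0.98729


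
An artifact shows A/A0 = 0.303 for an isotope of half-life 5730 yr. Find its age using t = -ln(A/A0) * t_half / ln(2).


lambda = ln(2) / t_half = ln(2) / 5730 = 1.209681e-04 /yr
t = -ln(A/A0) / lambda
t = -ln(0.303) / 1.209681e-04
t = 9870.6 yr

9870.6


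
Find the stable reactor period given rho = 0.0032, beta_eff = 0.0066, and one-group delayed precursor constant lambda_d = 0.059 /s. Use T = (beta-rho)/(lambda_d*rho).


T = (beta - rho) / (lambda_d * rho)
T = (0.0066 - 0.0032) / (0.059 * 0.0032)
T = 18.008 s

18.008


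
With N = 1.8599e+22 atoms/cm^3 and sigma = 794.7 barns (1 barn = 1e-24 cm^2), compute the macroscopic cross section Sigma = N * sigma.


Sigma = N * sigma_barns * 1e-24
Sigma = 1.8599e+22 * 794.7 * 1e-24
Sigma = 14.781 /cm

14.781


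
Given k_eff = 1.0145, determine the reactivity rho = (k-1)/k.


rho = (k_eff - 1) / k_eff
rho = (1.0145 - 1) / 1.0145
rho = 0.014293

0.014293


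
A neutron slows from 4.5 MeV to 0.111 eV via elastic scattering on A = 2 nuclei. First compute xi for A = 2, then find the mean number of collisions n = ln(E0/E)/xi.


xi = 1 + (A-1)^2/(2A)*ln((A-1)/(A+1)) = 0.7253469 (for A = 2)
n = ln(E0/E) / xi
n = ln(4.5e6 / 0.111) / 0.7253469
n = ln(4.054054e+07) / 0.7253469 = 24.151

24.151


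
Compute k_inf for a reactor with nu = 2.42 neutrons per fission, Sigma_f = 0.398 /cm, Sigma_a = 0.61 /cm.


k_inf = nu * Sigma_f / Sigma_a
k_inf = 2.42 * 0.398 / 0.61
k_inf = 1.5790

1.5790


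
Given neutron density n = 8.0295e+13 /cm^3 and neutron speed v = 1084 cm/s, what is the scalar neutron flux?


phi = n * v
phi = 8.0295e+13 * 1084
phi = 8.7040e+16 /cm^2/s

8.7040e+16


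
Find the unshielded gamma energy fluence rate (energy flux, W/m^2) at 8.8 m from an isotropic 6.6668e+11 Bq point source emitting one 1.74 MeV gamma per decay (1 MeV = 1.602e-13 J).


psi = A * E * 1.602e-13 / (4*pi*r^2)
psi = 6.6668e+11 * 1.74 * 1.602e-13 / (4*pi*8.8^2)
psi = 1.9097e-04 W/m^2

1.9097e-04


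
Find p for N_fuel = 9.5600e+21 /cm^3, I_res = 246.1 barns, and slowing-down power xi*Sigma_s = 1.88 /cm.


p = exp(-N * I * 1e-24 / (xi*Sigma_s))
p = exp(-9.5600e+21 * 246.1 * 1e-24 / 1.88)
p = 0.28609

0.28609


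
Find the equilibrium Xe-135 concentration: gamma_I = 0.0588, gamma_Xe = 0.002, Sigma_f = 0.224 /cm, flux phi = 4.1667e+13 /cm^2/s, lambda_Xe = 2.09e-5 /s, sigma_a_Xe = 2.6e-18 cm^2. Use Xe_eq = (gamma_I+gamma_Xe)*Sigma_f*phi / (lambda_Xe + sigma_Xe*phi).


Xe_eq = (gamma_I + gamma_Xe) * Sigma_f * phi / (lambda_Xe + sigma_Xe * phi)
Numerator = (0.0588 + 0.002) * 0.224 * 4.1667e+13 = 5.674712e+11
Denominator = 2.09e-5 + 2.6e-18 * 4.1667e+13 = 1.292342e-04
Xe_eq = 5.674712e+11 / 1.292342e-04 = 4.3910e+15 /cm^3

4.3910e+15


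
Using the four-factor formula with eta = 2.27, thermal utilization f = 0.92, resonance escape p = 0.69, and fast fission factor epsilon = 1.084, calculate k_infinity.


k_inf = eta * f * p * epsilon
k_inf = 2.27 * 0.92 * 0.69 * 1.084
k_inf = 1.5620

1.5620


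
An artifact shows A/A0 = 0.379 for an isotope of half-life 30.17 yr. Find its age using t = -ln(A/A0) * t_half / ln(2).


lambda = ln(2) / t_half = ln(2) / 30.17 = 0.02297472 /yr
t = -ln(A/A0) / lambda
t = -ln(0.379) / 0.02297472
t = 42.230 yr

42.230


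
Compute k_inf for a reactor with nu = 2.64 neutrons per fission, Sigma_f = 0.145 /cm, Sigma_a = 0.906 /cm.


k_inf = nu * Sigma_f / Sigma_a
k_inf = 2.64 * 0.145 / 0.906
k_inf = 0.42252

0.42252


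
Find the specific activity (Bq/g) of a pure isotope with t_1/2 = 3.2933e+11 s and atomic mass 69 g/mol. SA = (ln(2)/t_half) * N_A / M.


lambda = ln(2) / t_half = ln(2) / 3.2933e+11 = 2.104719e-12 /s
SA = lambda * N_A / M
SA = 2.104719e-12 * 6.022e23 / 69
SA = 1.8369e+10 Bq/g

1.8369e+10


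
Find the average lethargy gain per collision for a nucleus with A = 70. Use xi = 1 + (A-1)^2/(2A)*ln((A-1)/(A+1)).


xi = 1 + (A-1)^2/(2A) * ln((A-1)/(A+1))
xi = 1 + (70-1)^2/(2*70) * ln((70-1)/(70 +1))
xi = 0.028301

0.028301


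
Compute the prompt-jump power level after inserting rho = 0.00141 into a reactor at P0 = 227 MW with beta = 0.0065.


P1/P0 = beta / (beta - rho)
P1/P0 = 0.0065 / (0.0065 - 0.00141) = 1.277014
P1 = 227 * 1.277014 = 289.88 MW

289.88


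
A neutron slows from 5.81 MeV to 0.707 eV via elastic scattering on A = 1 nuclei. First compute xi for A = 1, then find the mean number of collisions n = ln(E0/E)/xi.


xi = 1 + (A-1)^2/(2A)*ln((A-1)/(A+1)) = 1 (for A = 1)
n = ln(E0/E) / xi
n = ln(5.81e6 / 0.707) / 1
n = ln(8.217822e+06) / 1 = 15.922

15.922


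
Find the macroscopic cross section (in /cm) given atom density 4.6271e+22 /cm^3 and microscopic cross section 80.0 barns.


Sigma = N * sigma_barns * 1e-24
Sigma = 4.6271e+22 * 80.0 * 1e-24
Sigma = 3.7017 /cm

3.7017


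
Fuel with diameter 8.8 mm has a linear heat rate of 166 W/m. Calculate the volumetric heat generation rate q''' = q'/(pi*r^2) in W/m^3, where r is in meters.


r = D / 2 / 1000 = 8.8 / 2 / 1000 = 0.0044 m
q''' = q' / (pi * r^2)
q''' = 166 / (pi * 0.0044^2)
q''' = 2.7293e+06 W/m^3

2.7293e+06


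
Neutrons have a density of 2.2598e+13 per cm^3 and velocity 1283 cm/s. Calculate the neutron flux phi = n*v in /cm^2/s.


phi = n * v
phi = 2.2598e+13 * 1283
phi = 2.8993e+16 /cm^2/s

2.8993e+16


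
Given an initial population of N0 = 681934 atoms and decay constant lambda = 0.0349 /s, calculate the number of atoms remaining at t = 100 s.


N = N0 * exp(-lambda * t)
N = 681934 * exp(-0.0349 * 100)
N = 20800

20800


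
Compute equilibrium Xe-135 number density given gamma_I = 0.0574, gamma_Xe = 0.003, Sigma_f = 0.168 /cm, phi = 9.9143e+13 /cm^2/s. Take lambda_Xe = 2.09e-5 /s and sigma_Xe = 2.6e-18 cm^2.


Xe_eq = (gamma_I + gamma_Xe) * Sigma_f * phi / (lambda_Xe + sigma_Xe * phi)
Numerator = (0.0574 + 0.003) * 0.168 * 9.9143e+13 = 1.006024e+12
Denominator = 2.09e-5 + 2.6e-18 * 9.9143e+13 = 2.786718e-04
Xe_eq = 1.006024e+12 / 2.786718e-04 = 3.6101e+15 /cm^3

3.6101e+15


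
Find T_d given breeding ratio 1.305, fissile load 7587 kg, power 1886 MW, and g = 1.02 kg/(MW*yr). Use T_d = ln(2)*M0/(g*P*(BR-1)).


Breeding gain G = BR - 1 = 1.305 - 1 = 0.305
Fissile production rate = g * P * G = 1.02 * 1886 * 0.305 = 586.7346 kg/yr
T_d = ln(2) * M0 / (g * P * G)
T_d = ln(2) * 7587 / 586.7346 = 8.9630 yr

8.9630


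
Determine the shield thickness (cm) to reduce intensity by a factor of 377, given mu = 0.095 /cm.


x = ln(factor) / mu
x = ln(377) / 0.095
x = 62.445 cm

62.445


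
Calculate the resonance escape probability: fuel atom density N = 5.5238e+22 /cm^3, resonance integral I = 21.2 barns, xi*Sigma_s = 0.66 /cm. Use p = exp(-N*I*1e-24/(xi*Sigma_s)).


p = exp(-N * I * 1e-24 / (xi*Sigma_s))
p = exp(-5.5238e+22 * 21.2 * 1e-24 / 0.66)
p = 0.16960

0.16960


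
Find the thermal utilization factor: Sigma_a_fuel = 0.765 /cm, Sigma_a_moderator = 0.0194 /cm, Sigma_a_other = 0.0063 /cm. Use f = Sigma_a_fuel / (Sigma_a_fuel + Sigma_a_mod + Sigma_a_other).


f = Sigma_a_fuel / (Sigma_a_fuel + Sigma_a_mod + Sigma_a_other)
f = 0.765 / (0.765 + 0.0194 + 0.0063)
f = 0.96750

0.96750


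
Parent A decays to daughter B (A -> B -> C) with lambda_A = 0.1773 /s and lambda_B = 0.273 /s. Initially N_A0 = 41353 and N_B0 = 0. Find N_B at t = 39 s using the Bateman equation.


N_B(t) = lambda_A * N_A0 / (lambda_B - lambda_A) * [exp(-lambda_A*t) - exp(-lambda_B*t)]
exp(-0.1773*39) = 9.930793e-04; exp(-0.273*39) = 2.377205e-05
N_B = 0.1773 * 41353 / (0.273 - 0.1773) * (9.930793e-04 - 2.377205e-05)
N_B = 74.262

74.262


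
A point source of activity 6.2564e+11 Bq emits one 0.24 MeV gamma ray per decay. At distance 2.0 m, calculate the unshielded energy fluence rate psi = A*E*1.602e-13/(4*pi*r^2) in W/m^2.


psi = A * E * 1.602e-13 / (4*pi*r^2)
psi = 6.2564e+11 * 0.24 * 1.602e-13 / (4*pi*2.0^2)
psi = 4.7855e-04 W/m^2

4.7855e-04


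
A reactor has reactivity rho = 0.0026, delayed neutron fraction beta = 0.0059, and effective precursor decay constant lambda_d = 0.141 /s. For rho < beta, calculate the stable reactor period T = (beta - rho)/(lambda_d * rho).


T = (beta - rho) / (lambda_d * rho)
T = (0.0059 - 0.0026) / (0.141 * 0.0026)
T = 9.0016 s

9.0016


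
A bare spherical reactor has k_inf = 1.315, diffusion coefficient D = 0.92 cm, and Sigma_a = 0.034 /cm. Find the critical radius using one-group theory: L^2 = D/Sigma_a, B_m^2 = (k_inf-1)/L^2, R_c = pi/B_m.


L^2 = D / Sigma_a = 0.92 / 0.034 = 27.05882 cm^2
B_m^2 = (k_inf - 1) / L^2 = (1.315 - 1) / 27.05882 = 0.01164131 /cm^2
For a bare sphere: B_g = pi/R, so R_c = pi / sqrt(B_m^2)
R_c = pi / sqrt(0.01164131) = 29.117 cm

29.117


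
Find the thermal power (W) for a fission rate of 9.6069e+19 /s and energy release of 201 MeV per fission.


P = fission_rate * E_MeV * 1.602e-13
P = 9.6069e+19 * 201 * 1.602e-13
P = 3.0934e+09 W

3.0934e+09


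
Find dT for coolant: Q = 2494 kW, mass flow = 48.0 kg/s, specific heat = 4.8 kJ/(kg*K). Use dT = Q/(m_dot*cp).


dT = Q / (m_dot * cp)
dT = 2494 / (48.0 * 4.8)
dT = 10.825 C

10.825


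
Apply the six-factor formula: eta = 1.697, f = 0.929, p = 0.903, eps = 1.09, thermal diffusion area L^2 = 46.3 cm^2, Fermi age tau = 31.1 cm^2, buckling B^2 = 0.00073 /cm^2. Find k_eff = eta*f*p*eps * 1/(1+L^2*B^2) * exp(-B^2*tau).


k_inf = eta*f*p*eps = 1.697*0.929*0.903*1.09 = 1.551714
P_TNL = 1/(1 + L^2*B^2) = 1/(1 + 46.3*0.00073) = 0.9673060
P_FNL = exp(-B^2*tau) = exp(-0.00073*31.1) = 0.9775528
k_eff = k_inf * P_TNL * P_FNL = 1.551714 * 0.9673060 * 0.9775528
k_eff = 1.4673

1.4673


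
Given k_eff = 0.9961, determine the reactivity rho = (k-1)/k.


rho = (k_eff - 1) / k_eff
rho = (0.9961 - 1) / 0.9961
rho = -0.0039153

-0.0039153


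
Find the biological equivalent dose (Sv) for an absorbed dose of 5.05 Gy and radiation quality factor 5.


H = D * Q
H = 5.05 * 5
H = 25.250 Sv

25.250


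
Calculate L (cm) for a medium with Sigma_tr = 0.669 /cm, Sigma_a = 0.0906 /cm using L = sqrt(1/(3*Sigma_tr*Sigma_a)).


D = 1 / (3 * Sigma_tr) = 1 / (3 * 0.669) = 0.4982561 cm
L = sqrt(D / Sigma_a)
L = sqrt(0.4982561 / 0.0906)
L = 2.3451 cm

2.3451
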